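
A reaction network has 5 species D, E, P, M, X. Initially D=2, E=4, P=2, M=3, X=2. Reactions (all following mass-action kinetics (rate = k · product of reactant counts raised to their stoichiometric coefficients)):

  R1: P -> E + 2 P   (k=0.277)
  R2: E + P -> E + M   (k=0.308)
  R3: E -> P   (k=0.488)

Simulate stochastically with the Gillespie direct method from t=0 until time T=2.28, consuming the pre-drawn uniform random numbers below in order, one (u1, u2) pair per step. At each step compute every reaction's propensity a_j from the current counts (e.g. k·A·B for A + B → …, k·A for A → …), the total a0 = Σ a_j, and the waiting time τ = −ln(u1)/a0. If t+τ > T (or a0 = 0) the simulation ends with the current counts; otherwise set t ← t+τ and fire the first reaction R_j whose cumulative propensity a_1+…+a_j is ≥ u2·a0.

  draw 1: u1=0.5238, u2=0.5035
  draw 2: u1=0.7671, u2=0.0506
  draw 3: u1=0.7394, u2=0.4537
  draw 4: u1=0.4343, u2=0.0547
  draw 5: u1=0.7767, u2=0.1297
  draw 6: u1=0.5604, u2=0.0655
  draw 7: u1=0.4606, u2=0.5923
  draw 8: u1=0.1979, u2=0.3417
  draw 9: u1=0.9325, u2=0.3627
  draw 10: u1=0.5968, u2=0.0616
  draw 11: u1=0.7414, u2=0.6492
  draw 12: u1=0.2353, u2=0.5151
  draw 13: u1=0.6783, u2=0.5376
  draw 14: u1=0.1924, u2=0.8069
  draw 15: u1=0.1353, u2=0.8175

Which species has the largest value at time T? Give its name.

t=0.000: D=2 E=4 P=2 M=3 X=2
Draw 1: a1=0.554, a2=2.464, a3=1.952, a0=4.970; τ=−ln(0.5238)/4.970=0.130 → t=0.130; u2·a0=0.5035·4.970=2.502; a1=0.554 < 2.502 ≤ a1+a2=3.018 → R2 fires; D=2 E=4 P=1 M=4 X=2
Draw 2: a1=0.277, a2=1.232, a3=1.952, a0=3.461; τ=−ln(0.7671)/3.461=0.077 → t=0.207; u2·a0=0.0506·3.461=0.175 ≤ a1=0.277 → R1 fires; D=2 E=5 P=2 M=4 X=2
Draw 3: a1=0.554, a2=3.080, a3=2.440, a0=6.074; τ=−ln(0.7394)/6.074=0.050 → t=0.256; u2·a0=0.4537·6.074=2.756; a1=0.554 < 2.756 ≤ a1+a2=3.634 → R2 fires; D=2 E=5 P=1 M=5 X=2
Draw 4: a1=0.277, a2=1.540, a3=2.440, a0=4.257; τ=−ln(0.4343)/4.257=0.196 → t=0.452; u2·a0=0.0547·4.257=0.233 ≤ a1=0.277 → R1 fires; D=2 E=6 P=2 M=5 X=2
Draw 5: a1=0.554, a2=3.696, a3=2.928, a0=7.178; τ=−ln(0.7767)/7.178=0.035 → t=0.488; u2·a0=0.1297·7.178=0.931; a1=0.554 < 0.931 ≤ a1+a2=4.250 → R2 fires; D=2 E=6 P=1 M=6 X=2
Draw 6: a1=0.277, a2=1.848, a3=2.928, a0=5.053; τ=−ln(0.5604)/5.053=0.115 → t=0.602; u2·a0=0.0655·5.053=0.331; a1=0.277 < 0.331 ≤ a1+a2=2.125 → R2 fires; D=2 E=6 P=0 M=7 X=2
Draw 7: a1=0.000, a2=0.000, a3=2.928, a0=2.928; τ=−ln(0.4606)/2.928=0.265 → t=0.867; u2·a0=0.5923·2.928=1.734; a1+a2=0.000 < 1.734 ≤ a1+…+a3=2.928 → R3 fires; D=2 E=5 P=1 M=7 X=2
Draw 8: a1=0.277, a2=1.540, a3=2.440, a0=4.257; τ=−ln(0.1979)/4.257=0.381 → t=1.247; u2·a0=0.3417·4.257=1.455; a1=0.277 < 1.455 ≤ a1+a2=1.817 → R2 fires; D=2 E=5 P=0 M=8 X=2
Draw 9: a1=0.000, a2=0.000, a3=2.440, a0=2.440; τ=−ln(0.9325)/2.440=0.029 → t=1.276; u2·a0=0.3627·2.440=0.885; a1+a2=0.000 < 0.885 ≤ a1+…+a3=2.440 → R3 fires; D=2 E=4 P=1 M=8 X=2
Draw 10: a1=0.277, a2=1.232, a3=1.952, a0=3.461; τ=−ln(0.5968)/3.461=0.149 → t=1.425; u2·a0=0.0616·3.461=0.213 ≤ a1=0.277 → R1 fires; D=2 E=5 P=2 M=8 X=2
Draw 11: a1=0.554, a2=3.080, a3=2.440, a0=6.074; τ=−ln(0.7414)/6.074=0.049 → t=1.475; u2·a0=0.6492·6.074=3.943; a1+a2=3.634 < 3.943 ≤ a1+…+a3=6.074 → R3 fires; D=2 E=4 P=3 M=8 X=2
Draw 12: a1=0.831, a2=3.696, a3=1.952, a0=6.479; τ=−ln(0.2353)/6.479=0.223 → t=1.698; u2·a0=0.5151·6.479=3.337; a1=0.831 < 3.337 ≤ a1+a2=4.527 → R2 fires; D=2 E=4 P=2 M=9 X=2
Draw 13: a1=0.554, a2=2.464, a3=1.952, a0=4.970; τ=−ln(0.6783)/4.970=0.078 → t=1.776; u2·a0=0.5376·4.970=2.672; a1=0.554 < 2.672 ≤ a1+a2=3.018 → R2 fires; D=2 E=4 P=1 M=10 X=2
Draw 14: a1=0.277, a2=1.232, a3=1.952, a0=3.461; τ=−ln(0.1924)/3.461=0.476 → t=2.252; u2·a0=0.8069·3.461=2.793; a1+a2=1.509 < 2.793 ≤ a1+…+a3=3.461 → R3 fires; D=2 E=3 P=2 M=10 X=2
Draw 15: a1=0.554, a2=1.848, a3=1.464, a0=3.866; τ=−ln(0.1353)/3.866=0.517 → t=2.770 > T=2.28: stop.
At T=2.28: D=2 E=3 P=2 M=10 X=2; the largest is M.

Dominant species at T: M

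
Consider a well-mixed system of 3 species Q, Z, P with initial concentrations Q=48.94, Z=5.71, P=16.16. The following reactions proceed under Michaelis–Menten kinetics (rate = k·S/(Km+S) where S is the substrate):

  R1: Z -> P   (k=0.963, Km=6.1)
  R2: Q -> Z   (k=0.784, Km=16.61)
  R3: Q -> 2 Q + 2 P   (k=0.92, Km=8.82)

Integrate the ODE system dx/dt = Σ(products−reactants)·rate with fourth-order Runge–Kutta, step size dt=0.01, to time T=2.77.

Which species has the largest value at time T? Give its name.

RK4 with dt=0.01: 277 steps to T=2.77. Trajectory (selected grid times):
t=0.00: Q=48.94 Z=5.71 P=16.16
t=0.31: Q=49.00 Z=5.75 P=16.79
t=0.62: Q=49.06 Z=5.78 P=17.42
t=0.92: Q=49.12 Z=5.82 P=18.03
t=1.23: Q=49.18 Z=5.85 P=18.65
t=1.54: Q=49.24 Z=5.89 P=19.28
t=1.85: Q=49.30 Z=5.92 P=19.92
t=2.15: Q=49.36 Z=5.96 P=20.53
t=2.46: Q=49.42 Z=5.99 P=21.16
t=2.77: Q=49.48 Z=6.03 P=21.79
At T=2.77: Q=49.48 Z=6.03 P=21.79; the largest is Q.

Dominant species at T: Q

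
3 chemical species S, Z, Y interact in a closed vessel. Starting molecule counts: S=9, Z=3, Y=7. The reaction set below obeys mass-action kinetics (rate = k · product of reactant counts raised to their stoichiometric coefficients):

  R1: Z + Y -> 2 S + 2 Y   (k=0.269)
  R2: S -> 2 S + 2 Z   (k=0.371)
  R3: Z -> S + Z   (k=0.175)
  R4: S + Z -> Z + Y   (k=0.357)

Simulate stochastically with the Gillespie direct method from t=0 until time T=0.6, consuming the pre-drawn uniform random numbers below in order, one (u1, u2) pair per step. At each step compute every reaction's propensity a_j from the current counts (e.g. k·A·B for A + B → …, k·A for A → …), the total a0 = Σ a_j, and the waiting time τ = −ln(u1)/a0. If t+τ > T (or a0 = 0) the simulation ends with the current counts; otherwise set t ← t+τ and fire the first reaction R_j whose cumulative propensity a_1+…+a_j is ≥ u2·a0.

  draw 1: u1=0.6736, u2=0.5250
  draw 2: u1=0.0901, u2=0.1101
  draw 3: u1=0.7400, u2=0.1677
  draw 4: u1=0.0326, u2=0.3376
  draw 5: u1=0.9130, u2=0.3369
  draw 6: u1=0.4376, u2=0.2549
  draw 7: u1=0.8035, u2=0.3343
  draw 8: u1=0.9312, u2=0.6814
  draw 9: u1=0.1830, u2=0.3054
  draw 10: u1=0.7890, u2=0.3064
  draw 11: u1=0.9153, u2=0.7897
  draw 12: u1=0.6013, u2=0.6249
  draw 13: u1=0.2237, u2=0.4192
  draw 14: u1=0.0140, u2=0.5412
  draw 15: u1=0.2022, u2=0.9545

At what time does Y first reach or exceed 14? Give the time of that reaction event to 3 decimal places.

Threshold first reached at t = 0.526

t=0.000: S=9 Z=3 Y=7
Draw 1: a1=5.649, a2=3.339, a3=0.525, a4=9.639, a0=19.152; τ=−ln(0.6736)/19.152=0.021 → t=0.021; u2·a0=0.5250·19.152=10.055; a1+…+a3=9.513 < 10.055 ≤ a1+…+a4=19.152 → R4 fires; S=8 Z=3 Y=8
Draw 2: a1=6.456, a2=2.968, a3=0.525, a4=8.568, a0=18.517; τ=−ln(0.0901)/18.517=0.130 → t=0.151; u2·a0=0.1101·18.517=2.039 ≤ a1=6.456 → R1 fires; S=10 Z=2 Y=9
Draw 3: a1=4.842, a2=3.710, a3=0.350, a4=7.140, a0=16.042; τ=−ln(0.7400)/16.042=0.019 → t=0.169; u2·a0=0.1677·16.042=2.690 ≤ a1=4.842 → R1 fires; S=12 Z=1 Y=10
Draw 4: a1=2.690, a2=4.452, a3=0.175, a4=4.284, a0=11.601; τ=−ln(0.0326)/11.601=0.295 → t=0.464; u2·a0=0.3376·11.601=3.916; a1=2.690 < 3.916 ≤ a1+a2=7.142 → R2 fires; S=13 Z=3 Y=10
Draw 5: a1=8.070, a2=4.823, a3=0.525, a4=13.923, a0=27.341; τ=−ln(0.9130)/27.341=0.003 → t=0.468; u2·a0=0.3369·27.341=9.211; a1=8.070 < 9.211 ≤ a1+a2=12.893 → R2 fires; S=14 Z=5 Y=10
Draw 6: a1=13.450, a2=5.194, a3=0.875, a4=24.990, a0=44.509; τ=−ln(0.4376)/44.509=0.019 → t=0.486; u2·a0=0.2549·44.509=11.345 ≤ a1=13.450 → R1 fires; S=16 Z=4 Y=11
Draw 7: a1=11.836, a2=5.936, a3=0.700, a4=22.848, a0=41.320; τ=−ln(0.8035)/41.320=0.005 → t=0.492; u2·a0=0.3343·41.320=13.813; a1=11.836 < 13.813 ≤ a1+a2=17.772 → R2 fires; S=17 Z=6 Y=11
Draw 8: a1=17.754, a2=6.307, a3=1.050, a4=36.414, a0=61.525; τ=−ln(0.9312)/61.525=0.001 → t=0.493; u2·a0=0.6814·61.525=41.923; a1+…+a3=25.111 < 41.923 ≤ a1+…+a4=61.525 → R4 fires; S=16 Z=6 Y=12
Draw 9: a1=19.368, a2=5.936, a3=1.050, a4=34.272, a0=60.626; τ=−ln(0.1830)/60.626=0.028 → t=0.521; u2·a0=0.3054·60.626=18.515 ≤ a1=19.368 → R1 fires; S=18 Z=5 Y=13
Draw 10: a1=17.485, a2=6.678, a3=0.875, a4=32.130, a0=57.168; τ=−ln(0.7890)/57.168=0.004 → t=0.525; u2·a0=0.3064·57.168=17.516; a1=17.485 < 17.516 ≤ a1+a2=24.163 → R2 fires; S=19 Z=7 Y=13
Draw 11: a1=24.479, a2=7.049, a3=1.225, a4=47.481, a0=80.234; τ=−ln(0.9153)/80.234=0.001 → t=0.526; u2·a0=0.7897·80.234=63.361; a1+…+a3=32.753 < 63.361 ≤ a1+…+a4=80.234 → R4 fires; S=18 Z=7 Y=14
Draw 12: a1=26.362, a2=6.678, a3=1.225, a4=44.982, a0=79.247; τ=−ln(0.6013)/79.247=0.006 → t=0.533; u2·a0=0.6249·79.247=49.521; a1+…+a3=34.265 < 49.521 ≤ a1+…+a4=79.247 → R4 fires; S=17 Z=7 Y=15
Draw 13: a1=28.245, a2=6.307, a3=1.225, a4=42.483, a0=78.260; τ=−ln(0.2237)/78.260=0.019 → t=0.552; u2·a0=0.4192·78.260=32.807; a1=28.245 < 32.807 ≤ a1+a2=34.552 → R2 fires; S=18 Z=9 Y=15
Draw 14: a1=36.315, a2=6.678, a3=1.575, a4=57.834, a0=102.402; τ=−ln(0.0140)/102.402=0.042 → t=0.593; u2·a0=0.5412·102.402=55.420; a1+…+a3=44.568 < 55.420 ≤ a1+…+a4=102.402 → R4 fires; S=17 Z=9 Y=16
Draw 15: a1=38.736, a2=6.307, a3=1.575, a4=54.621, a0=101.239; τ=−ln(0.2022)/101.239=0.016 → t=0.609 > T=0.6: stop.
Y first becomes ≥ 14 when it reaches 14 at the event at t=0.526.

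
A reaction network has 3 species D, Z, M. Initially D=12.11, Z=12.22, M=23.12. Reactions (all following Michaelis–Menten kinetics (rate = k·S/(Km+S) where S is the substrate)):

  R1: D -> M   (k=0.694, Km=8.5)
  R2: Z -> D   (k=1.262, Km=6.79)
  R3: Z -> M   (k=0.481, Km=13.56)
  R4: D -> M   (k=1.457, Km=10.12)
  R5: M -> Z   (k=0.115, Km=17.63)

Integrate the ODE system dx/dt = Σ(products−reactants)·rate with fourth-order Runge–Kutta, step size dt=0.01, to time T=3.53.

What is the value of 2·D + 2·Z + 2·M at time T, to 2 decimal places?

Check how each reaction changes W = 2·D + 2·Z + 2·M (weight of products minus weight of reactants):
R1: D -> M: (2·1) − (2·1) = 2 − 2 = 0
R2: Z -> D: (2·1) − (2·1) = 2 − 2 = 0
R3: Z -> M: (2·1) − (2·1) = 2 − 2 = 0
R4: D -> M: (2·1) − (2·1) = 2 − 2 = 0
R5: M -> Z: (2·1) − (2·1) = 2 − 2 = 0
Every reaction leaves W unchanged, so W is conserved and no simulation is needed: W(T) = W(0) = 2·12.11 + 2·12.22 + 2·23.12 = 94.90

Value at T = 94.90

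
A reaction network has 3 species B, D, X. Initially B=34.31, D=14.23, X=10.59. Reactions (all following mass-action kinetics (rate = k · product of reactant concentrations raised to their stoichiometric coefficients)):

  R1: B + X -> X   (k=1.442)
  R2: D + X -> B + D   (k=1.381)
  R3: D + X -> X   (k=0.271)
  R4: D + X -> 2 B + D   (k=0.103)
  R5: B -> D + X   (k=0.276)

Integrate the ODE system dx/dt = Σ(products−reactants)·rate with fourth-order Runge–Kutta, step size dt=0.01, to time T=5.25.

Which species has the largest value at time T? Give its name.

RK4 with dt=0.01: 525 steps to T=5.25. Trajectory (selected grid times):
t=0.00: B=34.31 D=14.23 X=10.59
t=0.58: B=19.30 D=15.25 X=0.24
t=1.17: B=16.45 D=17.60 X=0.18
t=1.75: B=14.62 D=19.62 X=0.14
t=2.33: B=13.31 D=21.44 X=0.12
t=2.92: B=12.30 D=23.14 X=0.10
t=3.50: B=11.52 D=24.69 X=0.09
t=4.08: B=10.88 D=26.15 X=0.08
t=4.67: B=10.34 D=27.56 X=0.07
t=5.25: B=9.90 D=28.89 X=0.06
At T=5.25: B=9.90 D=28.89 X=0.06; the largest is D.

Dominant species at T: D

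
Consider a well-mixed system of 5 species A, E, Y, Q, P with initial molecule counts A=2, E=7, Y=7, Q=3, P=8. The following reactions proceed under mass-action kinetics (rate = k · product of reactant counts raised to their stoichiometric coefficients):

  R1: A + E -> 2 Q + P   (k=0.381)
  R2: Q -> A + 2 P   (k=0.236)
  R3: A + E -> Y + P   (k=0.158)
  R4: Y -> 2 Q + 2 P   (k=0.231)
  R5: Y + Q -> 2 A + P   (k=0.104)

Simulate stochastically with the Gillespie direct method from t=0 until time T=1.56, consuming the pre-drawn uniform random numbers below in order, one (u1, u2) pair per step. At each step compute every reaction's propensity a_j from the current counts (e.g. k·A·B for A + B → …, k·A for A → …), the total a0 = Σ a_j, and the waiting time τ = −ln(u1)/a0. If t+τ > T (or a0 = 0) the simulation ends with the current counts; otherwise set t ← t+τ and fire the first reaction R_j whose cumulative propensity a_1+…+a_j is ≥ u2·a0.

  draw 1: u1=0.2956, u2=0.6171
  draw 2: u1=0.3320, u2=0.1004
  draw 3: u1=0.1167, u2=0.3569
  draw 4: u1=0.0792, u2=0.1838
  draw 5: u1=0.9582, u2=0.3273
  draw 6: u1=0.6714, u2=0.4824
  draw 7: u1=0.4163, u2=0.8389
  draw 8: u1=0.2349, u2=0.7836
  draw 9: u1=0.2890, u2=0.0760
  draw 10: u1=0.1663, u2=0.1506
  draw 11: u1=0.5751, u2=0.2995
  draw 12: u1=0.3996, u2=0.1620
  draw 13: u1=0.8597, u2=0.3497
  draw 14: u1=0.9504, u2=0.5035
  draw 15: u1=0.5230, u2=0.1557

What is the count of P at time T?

t=0.000: A=2 E=7 Y=7 Q=3 P=8
Draw 1: a1=5.334, a2=0.708, a3=2.212, a4=1.617, a5=2.184, a0=12.055; τ=−ln(0.2956)/12.055=0.101 → t=0.101; u2·a0=0.6171·12.055=7.439; a1+a2=6.042 < 7.439 ≤ a1+…+a3=8.254 → R3 fires; A=1 E=6 Y=8 Q=3 P=9
Draw 2: a1=2.286, a2=0.708, a3=0.948, a4=1.848, a5=2.496, a0=8.286; τ=−ln(0.3320)/8.286=0.133 → t=0.234; u2·a0=0.1004·8.286=0.832 ≤ a1=2.286 → R1 fires; A=0 E=5 Y=8 Q=5 P=10
Draw 3: a1=0.000, a2=1.180, a3=0.000, a4=1.848, a5=4.160, a0=7.188; τ=−ln(0.1167)/7.188=0.299 → t=0.533; u2·a0=0.3569·7.188=2.565; a1+…+a3=1.180 < 2.565 ≤ a1+…+a4=3.028 → R4 fires; A=0 E=5 Y=7 Q=7 P=12
Draw 4: a1=0.000, a2=1.652, a3=0.000, a4=1.617, a5=5.096, a0=8.365; τ=−ln(0.0792)/8.365=0.303 → t=0.836; u2·a0=0.1838·8.365=1.537; a1=0.000 < 1.537 ≤ a1+a2=1.652 → R2 fires; A=1 E=5 Y=7 Q=6 P=14
Draw 5: a1=1.905, a2=1.416, a3=0.790, a4=1.617, a5=4.368, a0=10.096; τ=−ln(0.9582)/10.096=0.004 → t=0.840; u2·a0=0.3273·10.096=3.304; a1=1.905 < 3.304 ≤ a1+a2=3.321 → R2 fires; A=2 E=5 Y=7 Q=5 P=16
Draw 6: a1=3.810, a2=1.180, a3=1.580, a4=1.617, a5=3.640, a0=11.827; τ=−ln(0.6714)/11.827=0.034 → t=0.874; u2·a0=0.4824·11.827=5.705; a1+a2=4.990 < 5.705 ≤ a1+…+a3=6.570 → R3 fires; A=1 E=4 Y=8 Q=5 P=17
Draw 7: a1=1.524, a2=1.180, a3=0.632, a4=1.848, a5=4.160, a0=9.344; τ=−ln(0.4163)/9.344=0.094 → t=0.968; u2·a0=0.8389·9.344=7.839; a1+…+a4=5.184 < 7.839 ≤ a1+…+a5=9.344 → R5 fires; A=3 E=4 Y=7 Q=4 P=18
Draw 8: a1=4.572, a2=0.944, a3=1.896, a4=1.617, a5=2.912, a0=11.941; τ=−ln(0.2349)/11.941=0.121 → t=1.089; u2·a0=0.7836·11.941=9.357; a1+…+a4=9.029 < 9.357 ≤ a1+…+a5=11.941 → R5 fires; A=5 E=4 Y=6 Q=3 P=19
Draw 9: a1=7.620, a2=0.708, a3=3.160, a4=1.386, a5=1.872, a0=14.746; τ=−ln(0.2890)/14.746=0.084 → t=1.173; u2·a0=0.0760·14.746=1.121 ≤ a1=7.620 → R1 fires; A=4 E=3 Y=6 Q=5 P=20
Draw 10: a1=4.572, a2=1.180, a3=1.896, a4=1.386, a5=3.120, a0=12.154; τ=−ln(0.1663)/12.154=0.148 → t=1.321; u2·a0=0.1506·12.154=1.830 ≤ a1=4.572 → R1 fires; A=3 E=2 Y=6 Q=7 P=21
Draw 11: a1=2.286, a2=1.652, a3=0.948, a4=1.386, a5=4.368, a0=10.640; τ=−ln(0.5751)/10.640=0.052 → t=1.373; u2·a0=0.2995·10.640=3.187; a1=2.286 < 3.187 ≤ a1+a2=3.938 → R2 fires; A=4 E=2 Y=6 Q=6 P=23
Draw 12: a1=3.048, a2=1.416, a3=1.264, a4=1.386, a5=3.744, a0=10.858; τ=−ln(0.3996)/10.858=0.084 → t=1.457; u2·a0=0.1620·10.858=1.759 ≤ a1=3.048 → R1 fires; A=3 E=1 Y=6 Q=8 P=24
Draw 13: a1=1.143, a2=1.888, a3=0.474, a4=1.386, a5=4.992, a0=9.883; τ=−ln(0.8597)/9.883=0.015 → t=1.473; u2·a0=0.3497·9.883=3.456; a1+a2=3.031 < 3.456 ≤ a1+…+a3=3.505 → R3 fires; A=2 E=0 Y=7 Q=8 P=25
Draw 14: a1=0.000, a2=1.888, a3=0.000, a4=1.617, a5=5.824, a0=9.329; τ=−ln(0.9504)/9.329=0.005 → t=1.478; u2·a0=0.5035·9.329=4.697; a1+…+a4=3.505 < 4.697 ≤ a1+…+a5=9.329 → R5 fires; A=4 E=0 Y=6 Q=7 P=26
Draw 15: a1=0.000, a2=1.652, a3=0.000, a4=1.386, a5=4.368, a0=7.406; τ=−ln(0.5230)/7.406=0.088 → t=1.566 > T=1.56: stop.
Read off P at T=1.56: 26

P at T = 26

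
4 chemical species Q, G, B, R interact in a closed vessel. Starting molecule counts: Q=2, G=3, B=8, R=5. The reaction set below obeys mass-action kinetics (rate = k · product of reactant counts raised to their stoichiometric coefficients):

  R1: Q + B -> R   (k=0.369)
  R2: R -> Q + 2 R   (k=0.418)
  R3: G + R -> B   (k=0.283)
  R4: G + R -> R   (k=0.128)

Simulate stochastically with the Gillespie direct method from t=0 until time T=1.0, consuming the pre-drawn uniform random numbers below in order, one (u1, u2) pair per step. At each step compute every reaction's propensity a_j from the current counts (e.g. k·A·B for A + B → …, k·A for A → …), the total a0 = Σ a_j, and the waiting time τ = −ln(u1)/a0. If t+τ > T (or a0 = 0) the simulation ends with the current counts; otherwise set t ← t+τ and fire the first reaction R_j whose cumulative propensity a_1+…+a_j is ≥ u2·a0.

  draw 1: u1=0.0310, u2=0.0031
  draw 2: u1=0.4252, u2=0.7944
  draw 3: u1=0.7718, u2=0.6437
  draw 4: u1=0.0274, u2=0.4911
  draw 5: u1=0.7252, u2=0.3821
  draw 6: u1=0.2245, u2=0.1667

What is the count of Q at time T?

Q at T = 1

t=0.000: Q=2 G=3 B=8 R=5
Draw 1: a1=5.904, a2=2.090, a3=4.245, a4=1.920, a0=14.159; τ=−ln(0.0310)/14.159=0.245 → t=0.245; u2·a0=0.0031·14.159=0.044 ≤ a1=5.904 → R1 fires; Q=1 G=3 B=7 R=6
Draw 2: a1=2.583, a2=2.508, a3=5.094, a4=2.304, a0=12.489; τ=−ln(0.4252)/12.489=0.068 → t=0.314; u2·a0=0.7944·12.489=9.921; a1+a2=5.091 < 9.921 ≤ a1+…+a3=10.185 → R3 fires; Q=1 G=2 B=8 R=5
Draw 3: a1=2.952, a2=2.090, a3=2.830, a4=1.280, a0=9.152; τ=−ln(0.7718)/9.152=0.028 → t=0.342; u2·a0=0.6437·9.152=5.891; a1+a2=5.042 < 5.891 ≤ a1+…+a3=7.872 → R3 fires; Q=1 G=1 B=9 R=4
Draw 4: a1=3.321, a2=1.672, a3=1.132, a4=0.512, a0=6.637; τ=−ln(0.0274)/6.637=0.542 → t=0.884; u2·a0=0.4911·6.637=3.259 ≤ a1=3.321 → R1 fires; Q=0 G=1 B=8 R=5
Draw 5: a1=0.000, a2=2.090, a3=1.415, a4=0.640, a0=4.145; τ=−ln(0.7252)/4.145=0.078 → t=0.962; u2·a0=0.3821·4.145=1.584; a1=0.000 < 1.584 ≤ a1+a2=2.090 → R2 fires; Q=1 G=1 B=8 R=6
Draw 6: a1=2.952, a2=2.508, a3=1.698, a4=0.768, a0=7.926; τ=−ln(0.2245)/7.926=0.188 → t=1.150 > T=1.0: stop.
Read off Q at T=1.0: 1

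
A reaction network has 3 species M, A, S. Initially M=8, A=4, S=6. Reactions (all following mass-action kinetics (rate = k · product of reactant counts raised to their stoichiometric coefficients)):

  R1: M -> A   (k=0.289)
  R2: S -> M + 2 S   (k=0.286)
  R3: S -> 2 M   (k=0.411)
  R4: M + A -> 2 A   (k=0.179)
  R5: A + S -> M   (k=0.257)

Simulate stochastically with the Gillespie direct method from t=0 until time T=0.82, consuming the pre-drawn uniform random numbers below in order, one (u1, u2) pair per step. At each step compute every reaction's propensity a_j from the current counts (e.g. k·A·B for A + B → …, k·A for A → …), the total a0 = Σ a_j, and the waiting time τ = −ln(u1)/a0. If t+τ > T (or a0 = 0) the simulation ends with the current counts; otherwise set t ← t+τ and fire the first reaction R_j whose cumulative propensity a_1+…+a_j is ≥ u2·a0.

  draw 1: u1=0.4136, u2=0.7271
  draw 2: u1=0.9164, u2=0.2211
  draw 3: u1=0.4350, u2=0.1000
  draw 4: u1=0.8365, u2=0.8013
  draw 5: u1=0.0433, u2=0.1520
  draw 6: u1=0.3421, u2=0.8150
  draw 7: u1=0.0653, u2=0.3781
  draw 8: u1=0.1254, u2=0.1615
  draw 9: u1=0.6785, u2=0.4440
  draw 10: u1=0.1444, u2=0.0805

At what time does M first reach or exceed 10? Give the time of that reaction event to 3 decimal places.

t=0.000: M=8 A=4 S=6
Draw 1: a1=2.312, a2=1.716, a3=2.466, a4=5.728, a5=6.168, a0=18.390; τ=−ln(0.4136)/18.390=0.048 → t=0.048; u2·a0=0.7271·18.390=13.371; a1+…+a4=12.222 < 13.371 ≤ a1+…+a5=18.390 → R5 fires; M=9 A=3 S=5
Draw 2: a1=2.601, a2=1.430, a3=2.055, a4=4.833, a5=3.855, a0=14.774; τ=−ln(0.9164)/14.774=0.006 → t=0.054; u2·a0=0.2211·14.774=3.267; a1=2.601 < 3.267 ≤ a1+a2=4.031 → R2 fires; M=10 A=3 S=6
Draw 3: a1=2.890, a2=1.716, a3=2.466, a4=5.370, a5=4.626, a0=17.068; τ=−ln(0.4350)/17.068=0.049 → t=0.103; u2·a0=0.1000·17.068=1.707 ≤ a1=2.890 → R1 fires; M=9 A=4 S=6
Draw 4: a1=2.601, a2=1.716, a3=2.466, a4=6.444, a5=6.168, a0=19.395; τ=−ln(0.8365)/19.395=0.009 → t=0.112; u2·a0=0.8013·19.395=15.541; a1+…+a4=13.227 < 15.541 ≤ a1+…+a5=19.395 → R5 fires; M=10 A=3 S=5
Draw 5: a1=2.890, a2=1.430, a3=2.055, a4=5.370, a5=3.855, a0=15.600; τ=−ln(0.0433)/15.600=0.201 → t=0.313; u2·a0=0.1520·15.600=2.371 ≤ a1=2.890 → R1 fires; M=9 A=4 S=5
Draw 6: a1=2.601, a2=1.430, a3=2.055, a4=6.444, a5=5.140, a0=17.670; τ=−ln(0.3421)/17.670=0.061 → t=0.374; u2·a0=0.8150·17.670=14.401; a1+…+a4=12.530 < 14.401 ≤ a1+…+a5=17.670 → R5 fires; M=10 A=3 S=4
Draw 7: a1=2.890, a2=1.144, a3=1.644, a4=5.370, a5=3.084, a0=14.132; τ=−ln(0.0653)/14.132=0.193 → t=0.567; u2·a0=0.3781·14.132=5.343; a1+a2=4.034 < 5.343 ≤ a1+…+a3=5.678 → R3 fires; M=12 A=3 S=3
Draw 8: a1=3.468, a2=0.858, a3=1.233, a4=6.444, a5=2.313, a0=14.316; τ=−ln(0.1254)/14.316=0.145 → t=0.712; u2·a0=0.1615·14.316=2.312 ≤ a1=3.468 → R1 fires; M=11 A=4 S=3
Draw 9: a1=3.179, a2=0.858, a3=1.233, a4=7.876, a5=3.084, a0=16.230; τ=−ln(0.6785)/16.230=0.024 → t=0.736; u2·a0=0.4440·16.230=7.206; a1+…+a3=5.270 < 7.206 ≤ a1+…+a4=13.146 → R4 fires; M=10 A=5 S=3
Draw 10: a1=2.890, a2=0.858, a3=1.233, a4=8.950, a5=3.855, a0=17.786; τ=−ln(0.1444)/17.786=0.109 → t=0.845 > T=0.82: stop.
M first becomes ≥ 10 when it reaches 10 at the event at t=0.054.

Threshold first reached at t = 0.054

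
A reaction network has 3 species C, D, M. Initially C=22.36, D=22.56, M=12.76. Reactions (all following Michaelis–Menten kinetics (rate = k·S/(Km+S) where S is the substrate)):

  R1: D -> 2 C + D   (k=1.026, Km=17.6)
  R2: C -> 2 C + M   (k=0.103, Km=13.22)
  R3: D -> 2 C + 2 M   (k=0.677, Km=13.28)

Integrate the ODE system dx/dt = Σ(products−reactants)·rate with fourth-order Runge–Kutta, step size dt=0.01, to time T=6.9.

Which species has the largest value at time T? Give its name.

RK4 with dt=0.01: 690 steps to T=6.9. Trajectory (selected grid times):
t=0.00: C=22.36 D=22.56 M=12.76
t=0.77: C=23.95 D=22.23 M=13.46
t=1.53: C=25.51 D=21.91 M=14.16
t=2.30: C=27.08 D=21.59 M=14.86
t=3.07: C=28.65 D=21.27 M=15.56
t=3.83: C=30.19 D=20.95 M=16.24
t=4.60: C=31.73 D=20.63 M=16.93
t=5.37: C=33.27 D=20.32 M=17.62
t=6.13: C=34.78 D=20.01 M=18.30
t=6.90: C=36.30 D=19.69 M=18.98
At T=6.9: C=36.30 D=19.69 M=18.98; the largest is C.

Dominant species at T: C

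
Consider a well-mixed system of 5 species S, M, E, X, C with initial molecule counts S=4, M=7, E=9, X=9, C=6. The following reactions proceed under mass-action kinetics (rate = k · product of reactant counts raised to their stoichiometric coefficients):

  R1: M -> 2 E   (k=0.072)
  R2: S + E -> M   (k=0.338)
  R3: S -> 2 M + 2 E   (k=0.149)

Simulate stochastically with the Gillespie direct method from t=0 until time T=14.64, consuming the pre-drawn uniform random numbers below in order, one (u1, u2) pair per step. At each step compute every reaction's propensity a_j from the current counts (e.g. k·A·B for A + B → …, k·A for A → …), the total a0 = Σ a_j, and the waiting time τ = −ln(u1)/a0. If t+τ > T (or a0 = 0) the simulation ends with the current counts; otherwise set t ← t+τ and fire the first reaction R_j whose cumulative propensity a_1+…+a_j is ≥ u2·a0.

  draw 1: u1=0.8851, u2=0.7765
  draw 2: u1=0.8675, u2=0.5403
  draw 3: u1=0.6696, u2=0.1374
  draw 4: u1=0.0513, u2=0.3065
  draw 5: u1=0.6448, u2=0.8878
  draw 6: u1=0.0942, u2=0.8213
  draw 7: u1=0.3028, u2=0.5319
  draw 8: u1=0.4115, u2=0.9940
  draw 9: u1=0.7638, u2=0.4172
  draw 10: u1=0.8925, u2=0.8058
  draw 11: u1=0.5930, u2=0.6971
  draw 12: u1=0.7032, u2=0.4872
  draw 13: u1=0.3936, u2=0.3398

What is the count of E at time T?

t=0.000: S=4 M=7 E=9 X=9 C=6
Draw 1: a1=0.504, a2=12.168, a3=0.596, a0=13.268; τ=−ln(0.8851)/13.268=0.009 → t=0.009; u2·a0=0.7765·13.268=10.303; a1=0.504 < 10.303 ≤ a1+a2=12.672 → R2 fires; S=3 M=8 E=8 X=9 C=6
Draw 2: a1=0.576, a2=8.112, a3=0.447, a0=9.135; τ=−ln(0.8675)/9.135=0.016 → t=0.025; u2·a0=0.5403·9.135=4.936; a1=0.576 < 4.936 ≤ a1+a2=8.688 → R2 fires; S=2 M=9 E=7 X=9 C=6
Draw 3: a1=0.648, a2=4.732, a3=0.298, a0=5.678; τ=−ln(0.6696)/5.678=0.071 → t=0.095; u2·a0=0.1374·5.678=0.780; a1=0.648 < 0.780 ≤ a1+a2=5.380 → R2 fires; S=1 M=10 E=6 X=9 C=6
Draw 4: a1=0.720, a2=2.028, a3=0.149, a0=2.897; τ=−ln(0.0513)/2.897=1.025 → t=1.121; u2·a0=0.3065·2.897=0.888; a1=0.720 < 0.888 ≤ a1+a2=2.748 → R2 fires; S=0 M=11 E=5 X=9 C=6
Draw 5: a1=0.792, a2=0.000, a3=0.000, a0=0.792; τ=−ln(0.6448)/0.792=0.554 → t=1.675; u2·a0=0.8878·0.792=0.703 ≤ a1=0.792 → R1 fires; S=0 M=10 E=7 X=9 C=6
Draw 6: a1=0.720, a2=0.000, a3=0.000, a0=0.720; τ=−ln(0.0942)/0.720=3.281 → t=4.956; u2·a0=0.8213·0.720=0.591 ≤ a1=0.720 → R1 fires; S=0 M=9 E=9 X=9 C=6
Draw 7: a1=0.648, a2=0.000, a3=0.000, a0=0.648; τ=−ln(0.3028)/0.648=1.844 → t=6.799; u2·a0=0.5319·0.648=0.345 ≤ a1=0.648 → R1 fires; S=0 M=8 E=11 X=9 C=6
Draw 8: a1=0.576, a2=0.000, a3=0.000, a0=0.576; τ=−ln(0.4115)/0.576=1.542 → t=8.341; u2·a0=0.9940·0.576=0.573 ≤ a1=0.576 → R1 fires; S=0 M=7 E=13 X=9 C=6
Draw 9: a1=0.504, a2=0.000, a3=0.000, a0=0.504; τ=−ln(0.7638)/0.504=0.535 → t=8.876; u2·a0=0.4172·0.504=0.210 ≤ a1=0.504 → R1 fires; S=0 M=6 E=15 X=9 C=6
Draw 10: a1=0.432, a2=0.000, a3=0.000, a0=0.432; τ=−ln(0.8925)/0.432=0.263 → t=9.139; u2·a0=0.8058·0.432=0.348 ≤ a1=0.432 → R1 fires; S=0 M=5 E=17 X=9 C=6
Draw 11: a1=0.360, a2=0.000, a3=0.000, a0=0.360; τ=−ln(0.5930)/0.360=1.452 → t=10.590; u2·a0=0.6971·0.360=0.251 ≤ a1=0.360 → R1 fires; S=0 M=4 E=19 X=9 C=6
Draw 12: a1=0.288, a2=0.000, a3=0.000, a0=0.288; τ=−ln(0.7032)/0.288=1.223 → t=11.813; u2·a0=0.4872·0.288=0.140 ≤ a1=0.288 → R1 fires; S=0 M=3 E=21 X=9 C=6
Draw 13: a1=0.216, a2=0.000, a3=0.000, a0=0.216; τ=−ln(0.3936)/0.216=4.317 → t=16.130 > T=14.64: stop.
Read off E at T=14.64: 21

E at T = 21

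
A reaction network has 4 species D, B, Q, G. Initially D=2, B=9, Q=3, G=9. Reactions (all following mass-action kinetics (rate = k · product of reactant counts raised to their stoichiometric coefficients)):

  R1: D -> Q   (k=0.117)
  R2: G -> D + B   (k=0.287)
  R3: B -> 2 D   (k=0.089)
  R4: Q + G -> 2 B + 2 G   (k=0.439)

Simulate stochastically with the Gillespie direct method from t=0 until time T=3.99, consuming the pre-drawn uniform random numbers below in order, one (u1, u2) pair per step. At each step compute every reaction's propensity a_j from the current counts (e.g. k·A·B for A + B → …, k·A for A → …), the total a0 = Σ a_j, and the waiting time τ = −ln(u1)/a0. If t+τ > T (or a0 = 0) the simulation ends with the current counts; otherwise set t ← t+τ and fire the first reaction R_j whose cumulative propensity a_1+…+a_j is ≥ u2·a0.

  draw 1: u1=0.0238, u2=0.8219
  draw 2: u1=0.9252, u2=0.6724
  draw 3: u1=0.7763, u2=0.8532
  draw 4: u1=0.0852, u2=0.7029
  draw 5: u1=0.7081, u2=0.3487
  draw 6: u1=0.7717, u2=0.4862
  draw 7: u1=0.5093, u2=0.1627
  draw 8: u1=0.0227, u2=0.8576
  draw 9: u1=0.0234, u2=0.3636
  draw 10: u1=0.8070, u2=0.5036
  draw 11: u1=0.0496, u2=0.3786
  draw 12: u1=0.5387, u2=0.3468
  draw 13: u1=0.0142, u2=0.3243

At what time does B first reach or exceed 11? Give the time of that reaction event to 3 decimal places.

t=0.000: D=2 B=9 Q=3 G=9
Draw 1: a1=0.234, a2=2.583, a3=0.801, a4=11.853, a0=15.471; τ=−ln(0.0238)/15.471=0.242 → t=0.242; u2·a0=0.8219·15.471=12.716; a1+…+a3=3.618 < 12.716 ≤ a1+…+a4=15.471 → R4 fires; D=2 B=11 Q=2 G=10
Draw 2: a1=0.234, a2=2.870, a3=0.979, a4=8.780, a0=12.863; τ=−ln(0.9252)/12.863=0.006 → t=0.248; u2·a0=0.6724·12.863=8.649; a1+…+a3=4.083 < 8.649 ≤ a1+…+a4=12.863 → R4 fires; D=2 B=13 Q=1 G=11
Draw 3: a1=0.234, a2=3.157, a3=1.157, a4=4.829, a0=9.377; τ=−ln(0.7763)/9.377=0.027 → t=0.275; u2·a0=0.8532·9.377=8.000; a1+…+a3=4.548 < 8.000 ≤ a1+…+a4=9.377 → R4 fires; D=2 B=15 Q=0 G=12
Draw 4: a1=0.234, a2=3.444, a3=1.335, a4=0.000, a0=5.013; τ=−ln(0.0852)/5.013=0.491 → t=0.766; u2·a0=0.7029·5.013=3.524; a1=0.234 < 3.524 ≤ a1+a2=3.678 → R2 fires; D=3 B=16 Q=0 G=11
Draw 5: a1=0.351, a2=3.157, a3=1.424, a4=0.000, a0=4.932; τ=−ln(0.7081)/4.932=0.070 → t=0.836; u2·a0=0.3487·4.932=1.720; a1=0.351 < 1.720 ≤ a1+a2=3.508 → R2 fires; D=4 B=17 Q=0 G=10
Draw 6: a1=0.468, a2=2.870, a3=1.513, a4=0.000, a0=4.851; τ=−ln(0.7717)/4.851=0.053 → t=0.889; u2·a0=0.4862·4.851=2.359; a1=0.468 < 2.359 ≤ a1+a2=3.338 → R2 fires; D=5 B=18 Q=0 G=9
Draw 7: a1=0.585, a2=2.583, a3=1.602, a4=0.000, a0=4.770; τ=−ln(0.5093)/4.770=0.141 → t=1.031; u2·a0=0.1627·4.770=0.776; a1=0.585 < 0.776 ≤ a1+a2=3.168 → R2 fires; D=6 B=19 Q=0 G=8
Draw 8: a1=0.702, a2=2.296, a3=1.691, a4=0.000, a0=4.689; τ=−ln(0.0227)/4.689=0.807 → t=1.838; u2·a0=0.8576·4.689=4.021; a1+a2=2.998 < 4.021 ≤ a1+…+a3=4.689 → R3 fires; D=8 B=18 Q=0 G=8
Draw 9: a1=0.936, a2=2.296, a3=1.602, a4=0.000, a0=4.834; τ=−ln(0.0234)/4.834=0.777 → t=2.615; u2·a0=0.3636·4.834=1.758; a1=0.936 < 1.758 ≤ a1+a2=3.232 → R2 fires; D=9 B=19 Q=0 G=7
Draw 10: a1=1.053, a2=2.009, a3=1.691, a4=0.000, a0=4.753; τ=−ln(0.8070)/4.753=0.045 → t=2.660; u2·a0=0.5036·4.753=2.394; a1=1.053 < 2.394 ≤ a1+a2=3.062 → R2 fires; D=10 B=20 Q=0 G=6
Draw 11: a1=1.170, a2=1.722, a3=1.780, a4=0.000, a0=4.672; τ=−ln(0.0496)/4.672=0.643 → t=3.303; u2·a0=0.3786·4.672=1.769; a1=1.170 < 1.769 ≤ a1+a2=2.892 → R2 fires; D=11 B=21 Q=0 G=5
Draw 12: a1=1.287, a2=1.435, a3=1.869, a4=0.000, a0=4.591; τ=−ln(0.5387)/4.591=0.135 → t=3.438; u2·a0=0.3468·4.591=1.592; a1=1.287 < 1.592 ≤ a1+a2=2.722 → R2 fires; D=12 B=22 Q=0 G=4
Draw 13: a1=1.404, a2=1.148, a3=1.958, a4=0.000, a0=4.510; τ=−ln(0.0142)/4.510=0.943 → t=4.381 > T=3.99: stop.
B first becomes ≥ 11 when it reaches 11 at the event at t=0.242.

Threshold first reached at t = 0.242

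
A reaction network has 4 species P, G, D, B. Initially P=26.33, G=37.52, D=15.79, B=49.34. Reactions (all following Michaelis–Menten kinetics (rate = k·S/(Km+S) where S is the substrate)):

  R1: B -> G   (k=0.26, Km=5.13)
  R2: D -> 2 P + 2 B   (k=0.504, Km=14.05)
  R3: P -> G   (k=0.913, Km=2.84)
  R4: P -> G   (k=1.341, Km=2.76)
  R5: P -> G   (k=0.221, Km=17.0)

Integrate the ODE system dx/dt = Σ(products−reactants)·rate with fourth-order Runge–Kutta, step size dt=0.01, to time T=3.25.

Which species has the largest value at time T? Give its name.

RK4 with dt=0.01: 325 steps to T=3.25. Trajectory (selected grid times):
t=0.00: P=26.33 G=37.52 D=15.79 B=49.34
t=0.36: P=25.74 G=38.39 D=15.69 B=49.45
t=0.72: P=25.15 G=39.25 D=15.60 B=49.55
t=1.08: P=24.57 G=40.11 D=15.50 B=49.66
t=1.44: P=23.98 G=40.97 D=15.41 B=49.76
t=1.81: P=23.38 G=41.85 D=15.31 B=49.87
t=2.17: P=22.80 G=42.71 D=15.22 B=49.98
t=2.53: P=22.22 G=43.56 D=15.12 B=50.08
t=2.89: P=21.65 G=44.41 D=15.03 B=50.18
t=3.25: P=21.07 G=45.25 D=14.93 B=50.28
At T=3.25: P=21.07 G=45.25 D=14.93 B=50.28; the largest is B.

Dominant species at T: B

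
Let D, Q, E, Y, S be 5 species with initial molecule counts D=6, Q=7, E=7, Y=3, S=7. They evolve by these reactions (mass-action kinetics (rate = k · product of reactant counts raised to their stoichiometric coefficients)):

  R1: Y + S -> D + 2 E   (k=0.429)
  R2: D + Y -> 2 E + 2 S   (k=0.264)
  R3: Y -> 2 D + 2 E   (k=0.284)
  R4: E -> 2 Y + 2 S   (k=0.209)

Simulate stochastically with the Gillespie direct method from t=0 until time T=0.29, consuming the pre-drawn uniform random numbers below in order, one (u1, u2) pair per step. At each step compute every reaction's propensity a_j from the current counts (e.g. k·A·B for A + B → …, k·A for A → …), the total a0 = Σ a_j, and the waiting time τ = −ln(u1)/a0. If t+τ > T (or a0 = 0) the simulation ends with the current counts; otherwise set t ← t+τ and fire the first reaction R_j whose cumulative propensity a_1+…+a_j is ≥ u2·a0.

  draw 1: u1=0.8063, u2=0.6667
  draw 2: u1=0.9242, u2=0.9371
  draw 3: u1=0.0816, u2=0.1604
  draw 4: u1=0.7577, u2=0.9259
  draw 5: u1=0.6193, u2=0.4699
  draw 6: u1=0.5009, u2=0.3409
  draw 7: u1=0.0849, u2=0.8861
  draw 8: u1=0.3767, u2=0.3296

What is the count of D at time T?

D at T = 8

t=0.000: D=6 Q=7 E=7 Y=3 S=7
Draw 1: a1=9.009, a2=4.752, a3=0.852, a4=1.463, a0=16.076; τ=−ln(0.8063)/16.076=0.013 → t=0.013; u2·a0=0.6667·16.076=10.718; a1=9.009 < 10.718 ≤ a1+a2=13.761 → R2 fires; D=5 Q=7 E=9 Y=2 S=9
Draw 2: a1=7.722, a2=2.640, a3=0.568, a4=1.881, a0=12.811; τ=−ln(0.9242)/12.811=0.006 → t=0.020; u2·a0=0.9371·12.811=12.005; a1+…+a3=10.930 < 12.005 ≤ a1+…+a4=12.811 → R4 fires; D=5 Q=7 E=8 Y=4 S=11
Draw 3: a1=18.876, a2=5.280, a3=1.136, a4=1.672, a0=26.964; τ=−ln(0.0816)/26.964=0.093 → t=0.112; u2·a0=0.1604·26.964=4.325 ≤ a1=18.876 → R1 fires; D=6 Q=7 E=10 Y=3 S=10
Draw 4: a1=12.870, a2=4.752, a3=0.852, a4=2.090, a0=20.564; τ=−ln(0.7577)/20.564=0.013 → t=0.126; u2·a0=0.9259·20.564=19.040; a1+…+a3=18.474 < 19.040 ≤ a1+…+a4=20.564 → R4 fires; D=6 Q=7 E=9 Y=5 S=12
Draw 5: a1=25.740, a2=7.920, a3=1.420, a4=1.881, a0=36.961; τ=−ln(0.6193)/36.961=0.013 → t=0.139; u2·a0=0.4699·36.961=17.368 ≤ a1=25.740 → R1 fires; D=7 Q=7 E=11 Y=4 S=11
Draw 6: a1=18.876, a2=7.392, a3=1.136, a4=2.299, a0=29.703; τ=−ln(0.5009)/29.703=0.023 → t=0.162; u2·a0=0.3409·29.703=10.126 ≤ a1=18.876 → R1 fires; D=8 Q=7 E=13 Y=3 S=10
Draw 7: a1=12.870, a2=6.336, a3=0.852, a4=2.717, a0=22.775; τ=−ln(0.0849)/22.775=0.108 → t=0.271; u2·a0=0.8861·22.775=20.181; a1+…+a3=20.058 < 20.181 ≤ a1+…+a4=22.775 → R4 fires; D=8 Q=7 E=12 Y=5 S=12
Draw 8: a1=25.740, a2=10.560, a3=1.420, a4=2.508, a0=40.228; τ=−ln(0.3767)/40.228=0.024 → t=0.295 > T=0.29: stop.
Read off D at T=0.29: 8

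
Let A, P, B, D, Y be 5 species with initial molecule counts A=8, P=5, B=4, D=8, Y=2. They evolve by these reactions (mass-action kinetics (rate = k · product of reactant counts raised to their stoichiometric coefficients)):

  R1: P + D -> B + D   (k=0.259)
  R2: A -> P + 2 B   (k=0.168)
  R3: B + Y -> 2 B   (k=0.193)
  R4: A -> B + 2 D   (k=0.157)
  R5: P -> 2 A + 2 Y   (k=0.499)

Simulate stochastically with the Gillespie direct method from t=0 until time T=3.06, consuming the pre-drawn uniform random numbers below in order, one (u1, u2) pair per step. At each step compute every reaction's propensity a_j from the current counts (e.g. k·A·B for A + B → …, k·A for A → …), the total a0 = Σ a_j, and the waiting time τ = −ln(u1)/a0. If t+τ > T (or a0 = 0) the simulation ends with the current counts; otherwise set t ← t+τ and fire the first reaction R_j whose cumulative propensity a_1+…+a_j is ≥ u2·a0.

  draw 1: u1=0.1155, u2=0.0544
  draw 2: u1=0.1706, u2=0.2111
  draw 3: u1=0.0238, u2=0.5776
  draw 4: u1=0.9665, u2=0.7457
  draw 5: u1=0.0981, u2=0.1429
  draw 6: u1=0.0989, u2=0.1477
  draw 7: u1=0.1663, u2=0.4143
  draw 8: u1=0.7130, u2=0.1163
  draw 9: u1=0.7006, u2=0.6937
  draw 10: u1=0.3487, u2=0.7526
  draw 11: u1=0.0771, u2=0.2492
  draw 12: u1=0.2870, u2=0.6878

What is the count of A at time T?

t=0.000: A=8 P=5 B=4 D=8 Y=2
Draw 1: a1=10.360, a2=1.344, a3=1.544, a4=1.256, a5=2.495, a0=16.999; τ=−ln(0.1155)/16.999=0.127 → t=0.127; u2·a0=0.0544·16.999=0.925 ≤ a1=10.360 → R1 fires; A=8 P=4 B=5 D=8 Y=2
Draw 2: a1=8.288, a2=1.344, a3=1.930, a4=1.256, a5=1.996, a0=14.814; τ=−ln(0.1706)/14.814=0.119 → t=0.246; u2·a0=0.2111·14.814=3.127 ≤ a1=8.288 → R1 fires; A=8 P=3 B=6 D=8 Y=2
Draw 3: a1=6.216, a2=1.344, a3=2.316, a4=1.256, a5=1.497, a0=12.629; τ=−ln(0.0238)/12.629=0.296 → t=0.542; u2·a0=0.5776·12.629=7.295; a1=6.216 < 7.295 ≤ a1+a2=7.560 → R2 fires; A=7 P=4 B=8 D=8 Y=2
Draw 4: a1=8.288, a2=1.176, a3=3.088, a4=1.099, a5=1.996, a0=15.647; τ=−ln(0.9665)/15.647=0.002 → t=0.545; u2·a0=0.7457·15.647=11.668; a1+a2=9.464 < 11.668 ≤ a1+…+a3=12.552 → R3 fires; A=7 P=4 B=9 D=8 Y=1
Draw 5: a1=8.288, a2=1.176, a3=1.737, a4=1.099, a5=1.996, a0=14.296; τ=−ln(0.0981)/14.296=0.162 → t=0.707; u2·a0=0.1429·14.296=2.043 ≤ a1=8.288 → R1 fires; A=7 P=3 B=10 D=8 Y=1
Draw 6: a1=6.216, a2=1.176, a3=1.930, a4=1.099, a5=1.497, a0=11.918; τ=−ln(0.0989)/11.918=0.194 → t=0.901; u2·a0=0.1477·11.918=1.760 ≤ a1=6.216 → R1 fires; A=7 P=2 B=11 D=8 Y=1
Draw 7: a1=4.144, a2=1.176, a3=2.123, a4=1.099, a5=0.998, a0=9.540; τ=−ln(0.1663)/9.540=0.188 → t=1.089; u2·a0=0.4143·9.540=3.952 ≤ a1=4.144 → R1 fires; A=7 P=1 B=12 D=8 Y=1
Draw 8: a1=2.072, a2=1.176, a3=2.316, a4=1.099, a5=0.499, a0=7.162; τ=−ln(0.7130)/7.162=0.047 → t=1.136; u2·a0=0.1163·7.162=0.833 ≤ a1=2.072 → R1 fires; A=7 P=0 B=13 D=8 Y=1
Draw 9: a1=0.000, a2=1.176, a3=2.509, a4=1.099, a5=0.000, a0=4.784; τ=−ln(0.7006)/4.784=0.074 → t=1.211; u2·a0=0.6937·4.784=3.319; a1+a2=1.176 < 3.319 ≤ a1+…+a3=3.685 → R3 fires; A=7 P=0 B=14 D=8 Y=0
Draw 10: a1=0.000, a2=1.176, a3=0.000, a4=1.099, a5=0.000, a0=2.275; τ=−ln(0.3487)/2.275=0.463 → t=1.674; u2·a0=0.7526·2.275=1.712; a1+…+a3=1.176 < 1.712 ≤ a1+…+a4=2.275 → R4 fires; A=6 P=0 B=15 D=10 Y=0
Draw 11: a1=0.000, a2=1.008, a3=0.000, a4=0.942, a5=0.000, a0=1.950; τ=−ln(0.0771)/1.950=1.314 → t=2.988; u2·a0=0.2492·1.950=0.486; a1=0.000 < 0.486 ≤ a1+a2=1.008 → R2 fires; A=5 P=1 B=17 D=10 Y=0
Draw 12: a1=2.590, a2=0.840, a3=0.000, a4=0.785, a5=0.499, a0=4.714; τ=−ln(0.2870)/4.714=0.265 → t=3.253 > T=3.06: stop.
Read off A at T=3.06: 5

A at T = 5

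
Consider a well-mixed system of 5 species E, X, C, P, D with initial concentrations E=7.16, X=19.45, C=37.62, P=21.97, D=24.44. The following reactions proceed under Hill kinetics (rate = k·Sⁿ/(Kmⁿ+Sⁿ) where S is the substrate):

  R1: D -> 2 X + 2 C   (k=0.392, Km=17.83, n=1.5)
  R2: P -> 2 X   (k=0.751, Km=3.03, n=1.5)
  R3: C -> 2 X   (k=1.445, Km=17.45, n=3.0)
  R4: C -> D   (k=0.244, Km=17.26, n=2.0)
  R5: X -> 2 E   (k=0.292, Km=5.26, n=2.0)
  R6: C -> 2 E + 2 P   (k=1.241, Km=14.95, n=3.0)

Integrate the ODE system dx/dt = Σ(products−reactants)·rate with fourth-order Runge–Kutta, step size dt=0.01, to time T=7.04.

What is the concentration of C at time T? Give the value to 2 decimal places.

RK4 with dt=0.01: 704 steps to T=7.04. Trajectory (selected grid times):
t=0.00: E=7.16 X=19.45 C=37.62 P=21.97 D=24.44
t=0.78: E=9.40 X=22.77 C=35.92 P=23.23 D=24.41
t=1.56: E=11.63 X=26.05 C=34.24 P=24.46 D=24.37
t=2.35: E=13.88 X=29.35 C=32.57 P=25.69 D=24.33
t=3.13: E=16.07 X=32.56 C=30.95 P=26.88 D=24.29
t=3.91: E=18.25 X=35.73 C=29.38 P=28.04 D=24.25
t=4.69: E=20.39 X=38.85 C=27.85 P=29.17 D=24.20
t=5.48: E=22.52 X=41.96 C=26.35 P=30.27 D=24.15
t=6.26: E=24.58 X=44.96 C=24.93 P=31.32 D=24.09
t=7.04: E=26.60 X=47.88 C=23.57 P=32.32 D=24.03
Read off C at T=7.04: 23.57

C at T = 23.57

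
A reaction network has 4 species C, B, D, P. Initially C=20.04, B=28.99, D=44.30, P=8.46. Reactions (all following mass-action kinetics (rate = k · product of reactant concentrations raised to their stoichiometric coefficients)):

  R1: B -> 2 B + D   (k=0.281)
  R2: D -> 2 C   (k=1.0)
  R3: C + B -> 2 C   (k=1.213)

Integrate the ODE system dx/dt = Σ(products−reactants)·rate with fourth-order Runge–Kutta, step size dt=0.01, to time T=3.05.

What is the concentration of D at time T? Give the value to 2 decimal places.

RK4 with dt=0.01: 305 steps to T=3.05. Trajectory (selected grid times):
t=0.00: C=20.04 B=28.99 D=44.30 P=8.46
t=0.34: C=74.88 B=0.00 D=31.68 P=8.46
t=0.68: C=93.14 B=0.00 D=22.55 P=8.46
t=1.02: C=106.13 B=0.00 D=16.05 P=8.46
t=1.36: C=115.38 B=0.00 D=11.42 P=8.46
t=1.69: C=121.80 B=0.00 D=8.21 P=8.46
t=2.03: C=126.54 B=0.00 D=5.84 P=8.46
t=2.37: C=129.91 B=0.00 D=4.16 P=8.46
t=2.71: C=132.31 B=0.00 D=2.96 P=8.46
t=3.05: C=134.01 B=0.00 D=2.11 P=8.46
Read off D at T=3.05: 2.11

D at T = 2.11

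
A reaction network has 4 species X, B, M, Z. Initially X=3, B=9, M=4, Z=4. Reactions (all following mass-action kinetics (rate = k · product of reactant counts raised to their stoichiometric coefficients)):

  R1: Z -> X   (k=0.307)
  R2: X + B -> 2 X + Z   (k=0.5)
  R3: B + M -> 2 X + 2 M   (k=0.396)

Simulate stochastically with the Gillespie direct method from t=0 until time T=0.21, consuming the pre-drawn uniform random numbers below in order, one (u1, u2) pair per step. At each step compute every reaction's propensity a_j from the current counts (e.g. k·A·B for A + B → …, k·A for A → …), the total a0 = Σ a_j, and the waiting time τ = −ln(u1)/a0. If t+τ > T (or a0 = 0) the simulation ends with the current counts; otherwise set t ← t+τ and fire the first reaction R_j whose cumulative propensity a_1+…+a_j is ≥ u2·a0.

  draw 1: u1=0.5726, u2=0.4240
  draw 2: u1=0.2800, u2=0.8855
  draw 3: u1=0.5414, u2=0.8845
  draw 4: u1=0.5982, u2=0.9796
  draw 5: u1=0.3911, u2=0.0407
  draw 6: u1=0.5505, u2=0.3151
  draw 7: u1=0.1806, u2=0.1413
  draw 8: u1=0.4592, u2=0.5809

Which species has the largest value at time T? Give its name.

Dominant species at T: X

t=0.000: X=3 B=9 M=4 Z=4
Draw 1: a1=1.228, a2=13.500, a3=14.256, a0=28.984; τ=−ln(0.5726)/28.984=0.019 → t=0.019; u2·a0=0.4240·28.984=12.289; a1=1.228 < 12.289 ≤ a1+a2=14.728 → R2 fires; X=4 B=8 M=4 Z=5
Draw 2: a1=1.535, a2=16.000, a3=12.672, a0=30.207; τ=−ln(0.2800)/30.207=0.042 → t=0.061; u2·a0=0.8855·30.207=26.748; a1+a2=17.535 < 26.748 ≤ a1+…+a3=30.207 → R3 fires; X=6 B=7 M=5 Z=5
Draw 3: a1=1.535, a2=21.000, a3=13.860, a0=36.395; τ=−ln(0.5414)/36.395=0.017 → t=0.078; u2·a0=0.8845·36.395=32.191; a1+a2=22.535 < 32.191 ≤ a1+…+a3=36.395 → R3 fires; X=8 B=6 M=6 Z=5
Draw 4: a1=1.535, a2=24.000, a3=14.256, a0=39.791; τ=−ln(0.5982)/39.791=0.013 → t=0.091; u2·a0=0.9796·39.791=38.979; a1+a2=25.535 < 38.979 ≤ a1+…+a3=39.791 → R3 fires; X=10 B=5 M=7 Z=5
Draw 5: a1=1.535, a2=25.000, a3=13.860, a0=40.395; τ=−ln(0.3911)/40.395=0.023 → t=0.114; u2·a0=0.0407·40.395=1.644; a1=1.535 < 1.644 ≤ a1+a2=26.535 → R2 fires; X=11 B=4 M=7 Z=6
Draw 6: a1=1.842, a2=22.000, a3=11.088, a0=34.930; τ=−ln(0.5505)/34.930=0.017 → t=0.131; u2·a0=0.3151·34.930=11.006; a1=1.842 < 11.006 ≤ a1+a2=23.842 → R2 fires; X=12 B=3 M=7 Z=7
Draw 7: a1=2.149, a2=18.000, a3=8.316, a0=28.465; τ=−ln(0.1806)/28.465=0.060 → t=0.192; u2·a0=0.1413·28.465=4.022; a1=2.149 < 4.022 ≤ a1+a2=20.149 → R2 fires; X=13 B=2 M=7 Z=8
Draw 8: a1=2.456, a2=13.000, a3=5.544, a0=21.000; τ=−ln(0.4592)/21.000=0.037 → t=0.229 > T=0.21: stop.
At T=0.21: X=13 B=2 M=7 Z=8; the largest is X.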